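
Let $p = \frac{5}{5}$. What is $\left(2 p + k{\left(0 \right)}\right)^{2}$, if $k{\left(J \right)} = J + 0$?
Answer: $4$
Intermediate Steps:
$p = 1$ ($p = 5 \cdot \frac{1}{5} = 1$)
$k{\left(J \right)} = J$
$\left(2 p + k{\left(0 \right)}\right)^{2} = \left(2 \cdot 1 + 0\right)^{2} = \left(2 + 0\right)^{2} = 2^{2} = 4$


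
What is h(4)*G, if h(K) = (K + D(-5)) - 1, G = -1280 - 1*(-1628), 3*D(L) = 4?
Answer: 1508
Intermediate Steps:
D(L) = 4/3 (D(L) = (1/3)*4 = 4/3)
G = 348 (G = -1280 + 1628 = 348)
h(K) = 1/3 + K (h(K) = (K + 4/3) - 1 = (4/3 + K) - 1 = 1/3 + K)
h(4)*G = (1/3 + 4)*348 = (13/3)*348 = 1508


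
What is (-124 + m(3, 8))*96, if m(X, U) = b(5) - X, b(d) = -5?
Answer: -12672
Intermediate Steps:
m(X, U) = -5 - X
(-124 + m(3, 8))*96 = (-124 + (-5 - 1*3))*96 = (-124 + (-5 - 3))*96 = (-124 - 8)*96 = -132*96 = -12672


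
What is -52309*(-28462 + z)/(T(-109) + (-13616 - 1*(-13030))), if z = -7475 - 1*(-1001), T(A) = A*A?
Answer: 1827467224/11295 ≈ 1.6179e+5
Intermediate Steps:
T(A) = A²
z = -6474 (z = -7475 + 1001 = -6474)
-52309*(-28462 + z)/(T(-109) + (-13616 - 1*(-13030))) = -52309*(-28462 - 6474)/((-109)² + (-13616 - 1*(-13030))) = -52309*(-34936/(11881 + (-13616 + 13030))) = -52309*(-34936/(11881 - 586)) = -52309/(11295*(-1/34936)) = -52309/(-11295/34936) = -52309*(-34936/11295) = 1827467224/11295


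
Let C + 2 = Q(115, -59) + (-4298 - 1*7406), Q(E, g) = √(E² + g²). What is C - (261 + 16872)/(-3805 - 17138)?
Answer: -81713875/6981 + √16706 ≈ -11576.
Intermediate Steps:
C = -11706 + √16706 (C = -2 + (√(115² + (-59)²) + (-4298 - 1*7406)) = -2 + (√(13225 + 3481) + (-4298 - 7406)) = -2 + (√16706 - 11704) = -2 + (-11704 + √16706) = -11706 + √16706 ≈ -11577.)
C - (261 + 16872)/(-3805 - 17138) = (-11706 + √16706) - (261 + 16872)/(-3805 - 17138) = (-11706 + √16706) - 17133/(-20943) = (-11706 + √16706) - 17133*(-1)/20943 = (-11706 + √16706) - 1*(-5711/6981) = (-11706 + √16706) + 5711/6981 = -81713875/6981 + √16706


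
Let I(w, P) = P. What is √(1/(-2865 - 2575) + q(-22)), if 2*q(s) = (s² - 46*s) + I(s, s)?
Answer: √340788715/680 ≈ 27.148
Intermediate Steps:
q(s) = s²/2 - 45*s/2 (q(s) = ((s² - 46*s) + s)/2 = (s² - 45*s)/2 = s²/2 - 45*s/2)
√(1/(-2865 - 2575) + q(-22)) = √(1/(-2865 - 2575) + (½)*(-22)*(-45 - 22)) = √(1/(-5440) + (½)*(-22)*(-67)) = √(-1/5440 + 737) = √(4009279/5440) = √340788715/680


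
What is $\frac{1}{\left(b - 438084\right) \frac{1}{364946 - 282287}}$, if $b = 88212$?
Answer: $- \frac{27553}{116624} \approx -0.23625$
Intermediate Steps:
$\frac{1}{\left(b - 438084\right) \frac{1}{364946 - 282287}} = \frac{1}{\left(88212 - 438084\right) \frac{1}{364946 - 282287}} = \frac{1}{\left(-349872\right) \frac{1}{82659}} = \frac{1}{- \frac{116624}{27553}} = - \frac{27553}{116624}$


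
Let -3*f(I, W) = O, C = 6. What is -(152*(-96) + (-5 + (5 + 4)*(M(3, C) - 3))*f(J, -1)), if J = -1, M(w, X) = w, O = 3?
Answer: 14587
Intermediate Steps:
f(I, W) = -1 (f(I, W) = -1/3*3 = -1)
-(152*(-96) + (-5 + (5 + 4)*(M(3, C) - 3))*f(J, -1)) = -(152*(-96) + (-5 + (5 + 4)*(3 - 3))*(-1)) = -(-14592 + (-5 + 9*0)*(-1)) = -(-14592 + (-5 + 0)*(-1)) = -(-14592 - 5*(-1)) = -(-14592 + 5) = -1*(-14587) = 14587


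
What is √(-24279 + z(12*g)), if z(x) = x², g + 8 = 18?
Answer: I*√9879 ≈ 99.393*I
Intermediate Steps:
g = 10 (g = -8 + 18 = 10)
√(-24279 + z(12*g)) = √(-24279 + (12*10)²) = √(-24279 + 120²) = √(-24279 + 14400) = √(-9879) = I*√9879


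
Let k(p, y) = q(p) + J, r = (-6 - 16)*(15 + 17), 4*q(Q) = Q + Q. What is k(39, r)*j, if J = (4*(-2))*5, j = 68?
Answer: -1394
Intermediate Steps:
q(Q) = Q/2 (q(Q) = (Q + Q)/4 = (2*Q)/4 = Q/2)
r = -704 (r = -22*32 = -704)
J = -40 (J = -8*5 = -40)
k(p, y) = -40 + p/2 (k(p, y) = p/2 - 40 = -40 + p/2)
k(39, r)*j = (-40 + (1/2)*39)*68 = (-40 + 39/2)*68 = -41/2*68 = -1394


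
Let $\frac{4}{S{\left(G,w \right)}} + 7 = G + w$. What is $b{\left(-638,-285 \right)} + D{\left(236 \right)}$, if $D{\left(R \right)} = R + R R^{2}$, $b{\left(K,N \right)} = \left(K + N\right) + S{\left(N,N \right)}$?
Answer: $\frac{7583839309}{577} \approx 1.3144 \cdot 10^{7}$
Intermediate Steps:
$S{\left(G,w \right)} = \frac{4}{-7 + G + w}$ ($S{\left(G,w \right)} = \frac{4}{-7 + \left(G + w\right)} = \frac{4}{-7 + G + w}$)
$b{\left(K,N \right)} = K + N + \frac{4}{-7 + 2 N}$ ($b{\left(K,N \right)} = \left(K + N\right) + \frac{4}{-7 + N + N} = \left(K + N\right) + \frac{4}{-7 + 2 N} = K + N + \frac{4}{-7 + 2 N}$)
$D{\left(R \right)} = R + R^{3}$
$b{\left(-638,-285 \right)} + D{\left(236 \right)} = \frac{4 + \left(-7 + 2 \left(-285\right)\right) \left(-638 - 285\right)}{-7 + 2 \left(-285\right)} + \left(236 + 236^{3}\right) = \frac{4 + \left(-7 - 570\right) \left(-923\right)}{-7 - 570} + \left(236 + 13144256\right) = \frac{4 - -532571}{-577} + 13144492 = - \frac{4 + 532571}{577} + 13144492 = \left(- \frac{1}{577}\right) 532575 + 13144492 = - \frac{532575}{577} + 13144492 = \frac{7583839309}{577}$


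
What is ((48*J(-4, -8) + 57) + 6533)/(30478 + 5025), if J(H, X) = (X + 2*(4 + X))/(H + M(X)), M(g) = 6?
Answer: 6206/35503 ≈ 0.17480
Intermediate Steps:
J(H, X) = (8 + 3*X)/(6 + H) (J(H, X) = (X + 2*(4 + X))/(H + 6) = (X + (8 + 2*X))/(6 + H) = (8 + 3*X)/(6 + H))
((48*J(-4, -8) + 57) + 6533)/(30478 + 5025) = ((48*((8 + 3*(-8))/(6 - 4)) + 57) + 6533)/(30478 + 5025) = ((48*((8 - 24)/2) + 57) + 6533)/35503 = ((48*((1/2)*(-16)) + 57) + 6533)*(1/35503) = ((48*(-8) + 57) + 6533)*(1/35503) = ((-384 + 57) + 6533)*(1/35503) = (-327 + 6533)*(1/35503) = 6206*(1/35503) = 6206/35503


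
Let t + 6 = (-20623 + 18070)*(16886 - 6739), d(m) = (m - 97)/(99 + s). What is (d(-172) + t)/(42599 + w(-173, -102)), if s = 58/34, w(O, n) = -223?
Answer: -44349873037/72547712 ≈ -611.32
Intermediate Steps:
s = 29/17 (s = 58*(1/34) = 29/17 ≈ 1.7059)
d(m) = -1649/1712 + 17*m/1712 (d(m) = (m - 97)/(99 + 29/17) = (-97 + m)/(1712/17) = (-97 + m)*(17/1712) = -1649/1712 + 17*m/1712)
t = -25905297 (t = -6 + (-20623 + 18070)*(16886 - 6739) = -6 - 2553*10147 = -6 - 25905291 = -25905297)
(d(-172) + t)/(42599 + w(-173, -102)) = ((-1649/1712 + (17/1712)*(-172)) - 25905297)/(42599 - 223) = ((-1649/1712 - 731/428) - 25905297)/42376 = (-4573/1712 - 25905297)*(1/42376) = -44349873037/1712*1/42376 = -44349873037/72547712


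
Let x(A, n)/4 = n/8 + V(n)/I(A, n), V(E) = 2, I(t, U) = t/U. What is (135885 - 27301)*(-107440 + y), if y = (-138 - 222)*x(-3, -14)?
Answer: -12852002240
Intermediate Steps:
x(A, n) = n/2 + 8*n/A (x(A, n) = 4*(n/8 + 2/((A/n))) = 4*(n*(⅛) + 2*(n/A)) = 4*(n/8 + 2*n/A) = n/2 + 8*n/A)
y = -10920 (y = (-138 - 222)*((½)*(-14)*(16 - 3)/(-3)) = -180*(-14)*(-1)*13/3 = -360*91/3 = -10920)
(135885 - 27301)*(-107440 + y) = (135885 - 27301)*(-107440 - 10920) = 108584*(-118360) = -12852002240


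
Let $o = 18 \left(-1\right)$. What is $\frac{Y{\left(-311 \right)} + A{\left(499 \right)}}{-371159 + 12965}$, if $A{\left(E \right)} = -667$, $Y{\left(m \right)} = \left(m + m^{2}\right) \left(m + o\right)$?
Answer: $\frac{31719557}{358194} \approx 88.554$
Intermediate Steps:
$o = -18$
$Y{\left(m \right)} = \left(-18 + m\right) \left(m + m^{2}\right)$ ($Y{\left(m \right)} = \left(m + m^{2}\right) \left(m - 18\right) = \left(m + m^{2}\right) \left(-18 + m\right) = \left(-18 + m\right) \left(m + m^{2}\right)$)
$\frac{Y{\left(-311 \right)} + A{\left(499 \right)}}{-371159 + 12965} = \frac{- 311 \left(-18 + \left(-311\right)^{2} - -5287\right) - 667}{-371159 + 12965} = \frac{- 311 \left(-18 + 96721 + 5287\right) - 667}{-358194} = \left(\left(-311\right) 101990 - 667\right) \left(- \frac{1}{358194}\right) = \left(-31718890 - 667\right) \left(- \frac{1}{358194}\right) = \left(-31719557\right) \left(- \frac{1}{358194}\right) = \frac{31719557}{358194}$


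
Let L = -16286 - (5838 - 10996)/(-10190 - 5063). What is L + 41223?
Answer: 380358903/15253 ≈ 24937.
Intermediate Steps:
L = -248415516/15253 (L = -16286 - (-5158)/(-15253) = -16286 - (-5158)*(-1)/15253 = -16286 - 1*5158/15253 = -16286 - 5158/15253 = -248415516/15253 ≈ -16286.)
L + 41223 = -248415516/15253 + 41223 = 380358903/15253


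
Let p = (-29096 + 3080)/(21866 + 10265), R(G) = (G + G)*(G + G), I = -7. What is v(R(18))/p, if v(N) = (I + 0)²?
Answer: -1574419/26016 ≈ -60.517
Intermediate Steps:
R(G) = 4*G² (R(G) = (2*G)*(2*G) = 4*G²)
v(N) = 49 (v(N) = (-7 + 0)² = (-7)² = 49)
p = -26016/32131 ≈ -0.80969
v(R(18))/p = 49/(-26016/32131) = 49*(-32131/26016) = -1574419/26016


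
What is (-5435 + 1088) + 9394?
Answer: 5047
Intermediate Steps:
(-5435 + 1088) + 9394 = -4347 + 9394 = 5047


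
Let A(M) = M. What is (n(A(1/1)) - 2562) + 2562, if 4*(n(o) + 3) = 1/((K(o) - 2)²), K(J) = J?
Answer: -11/4 ≈ -2.7500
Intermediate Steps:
n(o) = -3 + 1/(4*(-2 + o)²) (n(o) = -3 + 1/(4*((o - 2)²)) = -3 + 1/(4*((-2 + o)²)) = -3 + 1/(4*(-2 + o)²))
(n(A(1/1)) - 2562) + 2562 = ((-3 + 1/(4*(-2 + 1/1)²)) - 2562) + 2562 = ((-3 + 1/(4*(-2 + 1)²)) - 2562) + 2562 = ((-3 + (¼)/(-1)²) - 2562) + 2562 = ((-3 + (¼)*1) - 2562) + 2562 = ((-3 + ¼) - 2562) + 2562 = (-11/4 - 2562) + 2562 = -10259/4 + 2562 = -11/4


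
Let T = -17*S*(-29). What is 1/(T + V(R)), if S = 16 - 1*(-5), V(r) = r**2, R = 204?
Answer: 1/51969 ≈ 1.9242e-5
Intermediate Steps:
S = 21 (S = 16 + 5 = 21)
T = 10353 (T = -17*21*(-29) = -357*(-29) = 10353)
1/(T + V(R)) = 1/(10353 + 204**2) = 1/(10353 + 41616) = 1/51969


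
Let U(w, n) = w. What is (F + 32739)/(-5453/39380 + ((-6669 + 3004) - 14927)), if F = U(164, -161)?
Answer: -1295720140/732158413 ≈ -1.7697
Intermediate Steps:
F = 164
(F + 32739)/(-5453/39380 + ((-6669 + 3004) - 14927)) = (164 + 32739)/(-5453/39380 + ((-6669 + 3004) - 14927)) = 32903/(-5453*1/39380 + (-3665 - 14927)) = 32903/(-5453/39380 - 18592) = 32903/(-732158413/39380) = 32903*(-39380/732158413) = -1295720140/732158413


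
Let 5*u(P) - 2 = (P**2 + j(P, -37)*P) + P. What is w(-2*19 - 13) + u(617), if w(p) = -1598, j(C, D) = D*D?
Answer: 1217991/5 ≈ 2.4360e+5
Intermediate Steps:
j(C, D) = D**2
u(P) = 2/5 + 274*P + P**2/5 (u(P) = 2/5 + ((P**2 + (-37)**2*P) + P)/5 = 2/5 + ((P**2 + 1369*P) + P)/5 = 2/5 + (P**2 + 1370*P)/5 = 2/5 + (274*P + P**2/5) = 2/5 + 274*P + P**2/5)
w(-2*19 - 13) + u(617) = -1598 + (2/5 + 274*617 + (1/5)*617**2) = -1598 + (2/5 + 169058 + (1/5)*380689) = -1598 + (2/5 + 169058 + 380689/5) = -1598 + 1225981/5 = 1217991/5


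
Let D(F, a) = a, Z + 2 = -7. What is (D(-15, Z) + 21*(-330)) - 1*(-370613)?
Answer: 363674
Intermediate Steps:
Z = -9 (Z = -2 - 7 = -9)
(D(-15, Z) + 21*(-330)) - 1*(-370613) = (-9 + 21*(-330)) - 1*(-370613) = (-9 - 6930) + 370613 = -6939 + 370613 = 363674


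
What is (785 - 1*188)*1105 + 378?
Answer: 660063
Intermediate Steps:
(785 - 1*188)*1105 + 378 = (785 - 188)*1105 + 378 = 597*1105 + 378 = 659685 + 378 = 660063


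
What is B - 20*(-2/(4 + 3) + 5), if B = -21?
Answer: -807/7 ≈ -115.29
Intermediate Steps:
B - 20*(-2/(4 + 3) + 5) = -21 - 20*(-2/(4 + 3) + 5) = -21 - 20*(-2/7 + 5) = -21 - 20*33/7 = -21 - 660/7 = -807/7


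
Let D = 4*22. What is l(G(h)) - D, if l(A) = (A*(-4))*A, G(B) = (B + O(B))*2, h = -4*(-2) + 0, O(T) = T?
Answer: -4184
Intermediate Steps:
h = 8 (h = 8 + 0 = 8)
G(B) = 4*B (G(B) = (B + B)*2 = (2*B)*2 = 4*B)
l(A) = -4*A² (l(A) = (-4*A)*A = -4*A²)
D = 88
l(G(h)) - D = -4*(4*8)² - 1*88 = -4*32² - 88 = -4*1024 - 88 = -4096 - 88 = -4184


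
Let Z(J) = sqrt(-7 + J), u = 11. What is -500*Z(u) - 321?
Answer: -1321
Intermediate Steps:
-500*Z(u) - 321 = -500*sqrt(-7 + 11) - 321 = -500*sqrt(4) - 321 = -500*2 - 321 = -1000 - 321 = -1321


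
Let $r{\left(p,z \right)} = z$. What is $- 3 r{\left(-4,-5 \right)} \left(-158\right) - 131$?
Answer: $-2501$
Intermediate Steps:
$- 3 r{\left(-4,-5 \right)} \left(-158\right) - 131 = \left(-3\right) \left(-5\right) \left(-158\right) - 131 = 15 \left(-158\right) - 131 = -2370 - 131 = -2501$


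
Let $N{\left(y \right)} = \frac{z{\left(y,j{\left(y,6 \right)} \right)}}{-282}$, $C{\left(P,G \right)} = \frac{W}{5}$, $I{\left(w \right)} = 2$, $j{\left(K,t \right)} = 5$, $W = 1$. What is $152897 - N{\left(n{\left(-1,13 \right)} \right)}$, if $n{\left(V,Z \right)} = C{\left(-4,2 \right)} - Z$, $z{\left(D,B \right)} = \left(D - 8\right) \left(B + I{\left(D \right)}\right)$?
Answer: $\frac{107792021}{705} \approx 1.529 \cdot 10^{5}$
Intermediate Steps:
$C{\left(P,G \right)} = \frac{1}{5}$ ($C{\left(P,G \right)} = 1 \cdot \frac{1}{5} = \frac{1}{5}$)
$z{\left(D,B \right)} = \left(-8 + D\right) \left(2 + B\right)$ ($z{\left(D,B \right)} = \left(D - 8\right) \left(B + 2\right) = \left(-8 + D\right) \left(2 + B\right)$)
$n{\left(V,Z \right)} = \frac{1}{5} - Z$
$N{\left(y \right)} = \frac{28}{141} - \frac{7 y}{282}$ ($N{\left(y \right)} = \frac{-16 - 40 + 2 y + 5 y}{-282} = \left(-16 - 40 + 2 y + 5 y\right) \left(- \frac{1}{282}\right) = \left(-56 + 7 y\right) \left(- \frac{1}{282}\right) = \frac{28}{141} - \frac{7 y}{282}$)
$152897 - N{\left(n{\left(-1,13 \right)} \right)} = 152897 - \left(\frac{28}{141} - \frac{7 \left(\frac{1}{5} - 13\right)}{282}\right) = 152897 - \left(\frac{28}{141} - - \frac{224}{705}\right) = 152897 - \left(\frac{28}{141} + \frac{224}{705}\right) = 152897 - \frac{364}{705} = \frac{107792021}{705}$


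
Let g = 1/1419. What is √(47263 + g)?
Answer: √95166934962/1419 ≈ 217.40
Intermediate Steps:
g = 1/1419 ≈ 0.00070472
√(47263 + g) = √(47263 + 1/1419) = √(67066198/1419) = √95166934962/1419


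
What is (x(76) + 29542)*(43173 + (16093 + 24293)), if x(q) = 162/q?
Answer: 93809767443/38 ≈ 2.4687e+9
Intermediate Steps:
(x(76) + 29542)*(43173 + (16093 + 24293)) = (162/76 + 29542)*(43173 + (16093 + 24293)) = (162*(1/76) + 29542)*(43173 + 40386) = (81/38 + 29542)*83559 = (1122677/38)*83559 = 93809767443/38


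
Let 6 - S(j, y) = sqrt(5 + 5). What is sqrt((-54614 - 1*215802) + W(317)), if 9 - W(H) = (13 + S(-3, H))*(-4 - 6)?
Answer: sqrt(-270217 - 10*sqrt(10)) ≈ 519.85*I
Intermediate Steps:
S(j, y) = 6 - sqrt(10) (S(j, y) = 6 - sqrt(5 + 5) = 6 - sqrt(10))
W(H) = 199 - 10*sqrt(10) (W(H) = 9 - (13 + (6 - sqrt(10)))*(-4 - 6) = 9 - (19 - sqrt(10))*(-10) = 9 - (-190 + 10*sqrt(10)) = 9 + (190 - 10*sqrt(10)) = 199 - 10*sqrt(10))
sqrt((-54614 - 1*215802) + W(317)) = sqrt((-54614 - 1*215802) + (199 - 10*sqrt(10))) = sqrt((-54614 - 215802) + (199 - 10*sqrt(10))) = sqrt(-270416 + (199 - 10*sqrt(10))) = sqrt(-270217 - 10*sqrt(10))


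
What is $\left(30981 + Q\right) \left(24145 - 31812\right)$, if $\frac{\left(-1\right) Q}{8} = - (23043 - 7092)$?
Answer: $-1215901863$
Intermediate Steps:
$Q = 127608$ ($Q = - 8 \left(- (23043 - 7092)\right) = - 8 \left(\left(-1\right) 15951\right) = \left(-8\right) \left(-15951\right) = 127608$)
$\left(30981 + Q\right) \left(24145 - 31812\right) = \left(30981 + 127608\right) \left(24145 - 31812\right) = 158589 \left(-7667\right) = -1215901863$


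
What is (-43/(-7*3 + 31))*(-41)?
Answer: 1763/10 ≈ 176.30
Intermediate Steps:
(-43/(-7*3 + 31))*(-41) = (-43/(-21 + 31))*(-41) = (-43/10)*(-41) = ((⅒)*(-43))*(-41) = -43/10*(-41) = 1763/10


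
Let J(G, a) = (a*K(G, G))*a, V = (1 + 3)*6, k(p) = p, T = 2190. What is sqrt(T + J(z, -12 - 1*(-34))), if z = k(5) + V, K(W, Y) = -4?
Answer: sqrt(254) ≈ 15.937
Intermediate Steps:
V = 24 (V = 4*6 = 24)
z = 29 (z = 5 + 24 = 29)
J(G, a) = -4*a**2 (J(G, a) = (a*(-4))*a = (-4*a)*a = -4*a**2)
sqrt(T + J(z, -12 - 1*(-34))) = sqrt(2190 - 4*(-12 - 1*(-34))**2) = sqrt(2190 - 4*(-12 + 34)**2) = sqrt(2190 - 4*22**2) = sqrt(2190 - 4*484) = sqrt(2190 - 1936) = sqrt(254)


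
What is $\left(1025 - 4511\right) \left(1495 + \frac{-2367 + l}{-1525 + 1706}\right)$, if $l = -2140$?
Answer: $- \frac{927582768}{181} \approx -5.1248 \cdot 10^{6}$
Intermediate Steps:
$\left(1025 - 4511\right) \left(1495 + \frac{-2367 + l}{-1525 + 1706}\right) = \left(1025 - 4511\right) \left(1495 + \frac{-2367 - 2140}{-1525 + 1706}\right) = - 3486 \left(1495 - \frac{4507}{181}\right) = \left(-3486\right) \frac{266088}{181} = - \frac{927582768}{181}$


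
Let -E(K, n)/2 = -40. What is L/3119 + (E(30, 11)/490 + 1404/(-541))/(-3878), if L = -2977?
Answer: -152920093281/160319566169 ≈ -0.95385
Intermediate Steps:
E(K, n) = 80 (E(K, n) = -2*(-40) = 80)
L/3119 + (E(30, 11)/490 + 1404/(-541))/(-3878) = -2977/3119 + (80/490 + 1404/(-541))/(-3878) = -2977*1/3119 + (80*(1/490) + 1404*(-1/541))*(-1/3878) = -2977/3119 + (8/49 - 1404/541)*(-1/3878) = -2977/3119 - 64468/26509*(-1/3878) = -2977/3119 + 32234/51400951 = -152920093281/160319566169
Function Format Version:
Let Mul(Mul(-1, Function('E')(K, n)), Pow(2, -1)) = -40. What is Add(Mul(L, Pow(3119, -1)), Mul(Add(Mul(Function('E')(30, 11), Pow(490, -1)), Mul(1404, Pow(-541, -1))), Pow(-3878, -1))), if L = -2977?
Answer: Rational(-152920093281, 160319566169) ≈ -0.95385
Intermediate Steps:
Function('E')(K, n) = 80 (Function('E')(K, n) = Mul(-2, -40) = 80)
Add(Mul(L, Pow(3119, -1)), Mul(Add(Mul(Function('E')(30, 11), Pow(490, -1)), Mul(1404, Pow(-541, -1))), Pow(-3878, -1))) = Add(Mul(-2977, Pow(3119, -1)), Mul(Add(Mul(80, Pow(490, -1)), Mul(1404, Pow(-541, -1))), Pow(-3878, -1))) = Add(Mul(-2977, Rational(1, 3119)), Mul(Add(Mul(80, Rational(1, 490)), Mul(1404, Rational(-1, 541))), Rational(-1, 3878))) = Add(Rational(-2977, 3119), Mul(Add(Rational(8, 49), Rational(-1404, 541)), Rational(-1, 3878))) = Add(Rational(-2977, 3119), Mul(Rational(-64468, 26509), Rational(-1, 3878))) = Add(Rational(-2977, 3119), Rational(32234, 51400951)) = Rational(-152920093281, 160319566169)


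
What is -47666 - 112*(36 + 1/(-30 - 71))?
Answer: -5221386/101 ≈ -51697.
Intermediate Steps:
-47666 - 112*(36 + 1/(-30 - 71)) = -47666 - 112*(36 + 1/(-101)) = -47666 - 112*(36 - 1/101) = -47666 - 112*3635/101 = -47666 - 1*407120/101 = -47666 - 407120/101 = -5221386/101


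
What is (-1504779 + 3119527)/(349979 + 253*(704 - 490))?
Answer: 1614748/404121 ≈ 3.9957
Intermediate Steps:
(-1504779 + 3119527)/(349979 + 253*(704 - 490)) = 1614748/(349979 + 253*214) = 1614748/(349979 + 54142) = 1614748/404121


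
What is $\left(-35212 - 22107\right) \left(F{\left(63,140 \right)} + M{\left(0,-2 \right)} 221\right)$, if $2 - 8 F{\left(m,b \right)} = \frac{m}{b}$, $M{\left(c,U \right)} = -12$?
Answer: $\frac{24319821191}{160} \approx 1.52 \cdot 10^{8}$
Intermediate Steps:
$F{\left(m,b \right)} = \frac{1}{4} - \frac{m}{8 b}$ ($F{\left(m,b \right)} = \frac{1}{4} - \frac{m \frac{1}{b}}{8} = \frac{1}{4} - \frac{m}{8 b}$)
$\left(-35212 - 22107\right) \left(F{\left(63,140 \right)} + M{\left(0,-2 \right)} 221\right) = \left(-35212 - 22107\right) \left(\frac{\left(-1\right) 63 + 2 \cdot 140}{8 \cdot 140} - 2652\right) = - 57319 \left(\frac{1}{8} \cdot \frac{1}{140} \left(-63 + 280\right) - 2652\right) = - 57319 \left(\frac{1}{8} \cdot \frac{1}{140} \cdot 217 - 2652\right) = - 57319 \left(\frac{31}{160} - 2652\right) = \left(-57319\right) \left(- \frac{424289}{160}\right) = \frac{24319821191}{160}$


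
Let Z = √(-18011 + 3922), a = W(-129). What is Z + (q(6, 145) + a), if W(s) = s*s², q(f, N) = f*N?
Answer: -2145819 + I*√14089 ≈ -2.1458e+6 + 118.7*I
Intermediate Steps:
q(f, N) = N*f
W(s) = s³
a = -2146689 (a = (-129)³ = -2146689)
Z = I*√14089 (Z = √(-14089) = I*√14089 ≈ 118.7*I)
Z + (q(6, 145) + a) = I*√14089 + (145*6 - 2146689) = I*√14089 + (870 - 2146689) = I*√14089 - 2145819 = -2145819 + I*√14089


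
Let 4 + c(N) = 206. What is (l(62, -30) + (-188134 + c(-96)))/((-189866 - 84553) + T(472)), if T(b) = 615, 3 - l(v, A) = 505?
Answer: 94217/136902 ≈ 0.68821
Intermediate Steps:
l(v, A) = -502 (l(v, A) = 3 - 1*505 = 3 - 505 = -502)
c(N) = 202 (c(N) = -4 + 206 = 202)
(l(62, -30) + (-188134 + c(-96)))/((-189866 - 84553) + T(472)) = (-502 + (-188134 + 202))/((-189866 - 84553) + 615) = (-502 - 187932)/(-274419 + 615) = -188434/(-273804) = -188434*(-1/273804) = 94217/136902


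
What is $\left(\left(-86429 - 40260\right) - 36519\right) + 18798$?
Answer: $-144410$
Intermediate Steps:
$\left(\left(-86429 - 40260\right) - 36519\right) + 18798 = \left(-126689 - 36519\right) + 18798 = -163208 + 18798 = -144410$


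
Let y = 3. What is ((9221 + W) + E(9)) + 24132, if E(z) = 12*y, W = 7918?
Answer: 41307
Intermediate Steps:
E(z) = 36 (E(z) = 12*3 = 36)
((9221 + W) + E(9)) + 24132 = ((9221 + 7918) + 36) + 24132 = (17139 + 36) + 24132 = 17175 + 24132 = 41307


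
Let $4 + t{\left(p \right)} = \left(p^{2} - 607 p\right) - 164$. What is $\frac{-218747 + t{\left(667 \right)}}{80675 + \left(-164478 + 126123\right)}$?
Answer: $- \frac{35779}{8464} \approx -4.2272$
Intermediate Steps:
$t{\left(p \right)} = -168 + p^{2} - 607 p$ ($t{\left(p \right)} = -4 - \left(164 - p^{2} + 607 p\right) = -168 + p^{2} - 607 p$)
$\frac{-218747 + t{\left(667 \right)}}{80675 + \left(-164478 + 126123\right)} = \frac{-218747 - \left(405037 - 444889\right)}{80675 + \left(-164478 + 126123\right)} = \frac{-218747 - -39852}{80675 - 38355} = \frac{-218747 + 39852}{42320} = \left(-178895\right) \frac{1}{42320} = - \frac{35779}{8464}$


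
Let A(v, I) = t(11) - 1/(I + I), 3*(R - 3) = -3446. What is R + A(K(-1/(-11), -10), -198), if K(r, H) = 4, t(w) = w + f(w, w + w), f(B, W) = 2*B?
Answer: -440615/396 ≈ -1112.7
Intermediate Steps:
R = -3437/3 (R = 3 + (⅓)*(-3446) = 3 - 3446/3 = -3437/3 ≈ -1145.7)
t(w) = 3*w (t(w) = w + 2*w = 3*w)
A(v, I) = 33 - 1/(2*I) (A(v, I) = 3*11 - 1/(I + I) = 33 - 1/(2*I))
R + A(K(-1/(-11), -10), -198) = -3437/3 + (33 - ½/(-198)) = -3437/3 + (33 - ½*(-1/198)) = -3437/3 + (33 + 1/396) = -3437/3 + 13069/396 = -440615/396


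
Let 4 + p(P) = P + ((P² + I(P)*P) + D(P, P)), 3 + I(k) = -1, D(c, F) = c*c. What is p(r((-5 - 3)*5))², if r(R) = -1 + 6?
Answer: 961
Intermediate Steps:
D(c, F) = c²
I(k) = -4 (I(k) = -3 - 1 = -4)
r(R) = 5
p(P) = -4 - 3*P + 2*P² (p(P) = -4 + (P + ((P² - 4*P) + P²)) = -4 + (P + (-4*P + 2*P²)) = -4 + (-3*P + 2*P²) = -4 - 3*P + 2*P²)
p(r((-5 - 3)*5))² = (-4 - 3*5 + 2*5²)² = (-4 - 15 + 2*25)² = (-4 - 15 + 50)² = 31² = 961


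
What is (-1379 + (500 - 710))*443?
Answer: -703927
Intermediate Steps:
(-1379 + (500 - 710))*443 = (-1379 - 210)*443 = -1589*443 = -703927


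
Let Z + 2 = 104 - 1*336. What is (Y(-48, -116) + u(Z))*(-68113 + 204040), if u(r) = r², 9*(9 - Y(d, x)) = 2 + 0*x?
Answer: 7444011949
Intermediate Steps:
Y(d, x) = 79/9 (Y(d, x) = 9 - (2 + 0*x)/9 = 9 - (2 + 0)/9 = 9 - ⅑*2 = 9 - 2/9 = 79/9)
Z = -234 (Z = -2 + (104 - 1*336) = -2 + (104 - 336) = -2 - 232 = -234)
(Y(-48, -116) + u(Z))*(-68113 + 204040) = (79/9 + (-234)²)*(-68113 + 204040) = (79/9 + 54756)*135927 = (492883/9)*135927 = 7444011949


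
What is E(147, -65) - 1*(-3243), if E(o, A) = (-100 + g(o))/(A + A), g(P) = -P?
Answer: 32449/10 ≈ 3244.9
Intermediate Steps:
E(o, A) = (-100 - o)/(2*A) (E(o, A) = (-100 - o)/(A + A) = (-100 - o)/((2*A)) = (-100 - o)*(1/(2*A)) = (-100 - o)/(2*A))
E(147, -65) - 1*(-3243) = (1/2)*(-100 - 1*147)/(-65) - 1*(-3243) = (1/2)*(-1/65)*(-100 - 147) + 3243 = (1/2)*(-1/65)*(-247) + 3243 = 19/10 + 3243 = 32449/10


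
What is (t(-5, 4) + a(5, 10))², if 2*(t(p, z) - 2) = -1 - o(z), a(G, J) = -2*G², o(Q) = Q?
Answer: 10201/4 ≈ 2550.3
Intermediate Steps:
t(p, z) = 3/2 - z/2 (t(p, z) = 2 + (-1 - z)/2 = 2 + (-½ - z/2) = 3/2 - z/2)
(t(-5, 4) + a(5, 10))² = ((3/2 - ½*4) - 2*5²)² = ((3/2 - 2) - 2*25)² = (-½ - 50)² = (-101/2)² = 10201/4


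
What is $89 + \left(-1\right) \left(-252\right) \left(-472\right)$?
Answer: $-118855$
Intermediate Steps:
$89 + \left(-1\right) \left(-252\right) \left(-472\right) = 89 + 252 \left(-472\right) = 89 - 118944 = -118855$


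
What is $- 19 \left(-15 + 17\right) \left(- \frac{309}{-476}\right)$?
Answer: $- \frac{5871}{238} \approx -24.668$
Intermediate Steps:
$- 19 \left(-15 + 17\right) \left(- \frac{309}{-476}\right) = \left(-19\right) 2 \left(\left(-309\right) \left(- \frac{1}{476}\right)\right) = \left(-38\right) \frac{309}{476} = - \frac{5871}{238}$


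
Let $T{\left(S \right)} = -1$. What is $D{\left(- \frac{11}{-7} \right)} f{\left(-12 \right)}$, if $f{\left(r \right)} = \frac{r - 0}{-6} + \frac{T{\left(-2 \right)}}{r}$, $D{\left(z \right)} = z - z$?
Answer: $0$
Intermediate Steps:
$D{\left(z \right)} = 0$
$f{\left(r \right)} = - \frac{1}{r} - \frac{r}{6}$ ($f{\left(r \right)} = \frac{r - 0}{-6} - \frac{1}{r} = \left(r + 0\right) \left(- \frac{1}{6}\right) - \frac{1}{r} = r \left(- \frac{1}{6}\right) - \frac{1}{r} = - \frac{r}{6} - \frac{1}{r} = - \frac{1}{r} - \frac{r}{6}$)
$D{\left(- \frac{11}{-7} \right)} f{\left(-12 \right)} = 0 \left(- \frac{1}{-12} - -2\right) = 0 \left(\left(-1\right) \left(- \frac{1}{12}\right) + 2\right) = 0 \left(\frac{1}{12} + 2\right) = 0 \cdot \frac{25}{12} = 0$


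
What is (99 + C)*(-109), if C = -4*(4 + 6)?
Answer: -6431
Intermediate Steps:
C = -40 (C = -4*10 = -40)
(99 + C)*(-109) = (99 - 40)*(-109) = 59*(-109) = -6431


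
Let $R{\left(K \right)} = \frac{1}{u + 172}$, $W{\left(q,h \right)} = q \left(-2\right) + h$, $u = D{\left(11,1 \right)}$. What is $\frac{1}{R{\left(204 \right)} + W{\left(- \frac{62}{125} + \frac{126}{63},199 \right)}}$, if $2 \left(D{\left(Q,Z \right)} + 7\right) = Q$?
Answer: $\frac{42625}{8354409} \approx 0.0051021$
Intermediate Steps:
$D{\left(Q,Z \right)} = -7 + \frac{Q}{2}$
$u = - \frac{3}{2}$ ($u = -7 + \frac{1}{2} \cdot 11 = -7 + \frac{11}{2} = - \frac{3}{2} \approx -1.5$)
$W{\left(q,h \right)} = h - 2 q$ ($W{\left(q,h \right)} = - 2 q + h = h - 2 q$)
$R{\left(K \right)} = \frac{2}{341}$ ($R{\left(K \right)} = \frac{1}{- \frac{3}{2} + 172} = \frac{1}{\frac{341}{2}} = \frac{2}{341}$)
$\frac{1}{R{\left(204 \right)} + W{\left(- \frac{62}{125} + \frac{126}{63},199 \right)}} = \frac{1}{\frac{2}{341} + \left(199 - 2 \left(- \frac{62}{125} + \frac{126}{63}\right)\right)} = \frac{1}{\frac{2}{341} + \left(199 - 2 \left(\left(-62\right) \frac{1}{125} + 126 \cdot \frac{1}{63}\right)\right)} = \frac{1}{\frac{2}{341} + \left(199 - 2 \left(- \frac{62}{125} + 2\right)\right)} = \frac{1}{\frac{2}{341} + \left(199 - \frac{376}{125}\right)} = \frac{1}{\frac{2}{341} + \frac{24499}{125}} = \frac{1}{\frac{8354409}{42625}} = \frac{42625}{8354409}$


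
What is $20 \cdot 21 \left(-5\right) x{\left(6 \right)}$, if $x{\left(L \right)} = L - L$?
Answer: $0$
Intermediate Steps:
$x{\left(L \right)} = 0$
$20 \cdot 21 \left(-5\right) x{\left(6 \right)} = 20 \cdot 21 \left(-5\right) 0 = 20 \left(-105\right) 0 = \left(-2100\right) 0 = 0$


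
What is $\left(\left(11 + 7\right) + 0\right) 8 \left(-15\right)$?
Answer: $-2160$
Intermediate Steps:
$\left(\left(11 + 7\right) + 0\right) 8 \left(-15\right) = \left(18 + 0\right) 8 \left(-15\right) = 18 \cdot 8 \left(-15\right) = 144 \left(-15\right) = -2160$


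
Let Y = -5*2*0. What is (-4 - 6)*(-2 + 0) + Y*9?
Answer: 20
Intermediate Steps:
Y = 0 (Y = -10*0 = 0)
(-4 - 6)*(-2 + 0) + Y*9 = (-4 - 6)*(-2 + 0) + 0*9 = -10*(-2) + 0 = 20 + 0 = 20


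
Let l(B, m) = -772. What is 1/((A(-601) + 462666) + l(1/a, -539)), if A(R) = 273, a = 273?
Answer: 1/462167 ≈ 2.1637e-6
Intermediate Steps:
1/((A(-601) + 462666) + l(1/a, -539)) = 1/((273 + 462666) - 772) = 1/(462939 - 772) = 1/462167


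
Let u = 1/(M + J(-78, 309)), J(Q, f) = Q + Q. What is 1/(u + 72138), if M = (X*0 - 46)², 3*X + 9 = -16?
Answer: 1960/141390481 ≈ 1.3862e-5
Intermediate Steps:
X = -25/3 (X = -3 + (⅓)*(-16) = -3 - 16/3 = -25/3 ≈ -8.3333)
J(Q, f) = 2*Q
M = 2116 (M = (-25/3*0 - 46)² = (0 - 46)² = (-46)² = 2116)
u = 1/1960 (u = 1/(2116 + 2*(-78)) = 1/(2116 - 156) = 1/1960 ≈ 0.00051020)
1/(u + 72138) = 1/(1/1960 + 72138) = 1/(141390481/1960) = 1960/141390481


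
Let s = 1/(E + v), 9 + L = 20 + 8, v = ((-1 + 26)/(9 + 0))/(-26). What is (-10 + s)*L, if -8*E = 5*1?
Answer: -147934/685 ≈ -215.96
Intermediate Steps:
E = -5/8 ≈ -0.62500
v = -25/234 (v = (25/9)*(-1/26) = -25/234 ≈ -0.10684)
L = 19 (L = -9 + (20 + 8) = -9 + 28 = 19)
s = -936/685 (s = 1/(-5/8 - 25/234) = 1/(-685/936) = -936/685 ≈ -1.3664)
(-10 + s)*L = (-10 - 936/685)*19 = -7786/685*19 = -147934/685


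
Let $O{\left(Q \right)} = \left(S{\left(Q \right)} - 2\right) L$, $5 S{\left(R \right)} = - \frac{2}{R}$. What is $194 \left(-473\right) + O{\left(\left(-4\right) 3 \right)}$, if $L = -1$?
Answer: $- \frac{2752801}{30} \approx -91760.0$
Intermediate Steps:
$S{\left(R \right)} = - \frac{2}{5 R}$ ($S{\left(R \right)} = \frac{\left(-2\right) \frac{1}{R}}{5} = - \frac{2}{5 R}$)
$O{\left(Q \right)} = 2 + \frac{2}{5 Q}$ ($O{\left(Q \right)} = \left(- \frac{2}{5 Q} - 2\right) \left(-1\right) = \left(-2 - \frac{2}{5 Q}\right) \left(-1\right) = 2 + \frac{2}{5 Q}$)
$194 \left(-473\right) + O{\left(\left(-4\right) 3 \right)} = 194 \left(-473\right) + \left(2 + \frac{2}{5 \left(\left(-4\right) 3\right)}\right) = -91762 + \left(2 + \frac{2}{5 \left(-12\right)}\right) = -91762 + \left(2 + \frac{2}{5} \left(- \frac{1}{12}\right)\right) = -91762 + \left(2 - \frac{1}{30}\right) = -91762 + \frac{59}{30} = - \frac{2752801}{30}$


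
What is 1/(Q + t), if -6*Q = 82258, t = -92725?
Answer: -3/319304 ≈ -9.3954e-6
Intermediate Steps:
Q = -41129/3 (Q = -⅙*82258 = -41129/3 ≈ -13710.)
1/(Q + t) = 1/(-41129/3 - 92725) = 1/(-319304/3) = -3/319304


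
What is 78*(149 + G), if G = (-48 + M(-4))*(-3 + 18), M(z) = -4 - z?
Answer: -44538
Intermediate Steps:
G = -720 (G = (-48 + (-4 - 1*(-4)))*(-3 + 18) = (-48 + (-4 + 4))*15 = (-48 + 0)*15 = -48*15 = -720)
78*(149 + G) = 78*(149 - 720) = 78*(-571) = -44538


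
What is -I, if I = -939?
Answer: 939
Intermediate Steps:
-I = -1*(-939) = 939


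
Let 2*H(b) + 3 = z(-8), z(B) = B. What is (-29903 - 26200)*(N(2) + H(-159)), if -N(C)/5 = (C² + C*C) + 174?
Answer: 102724593/2 ≈ 5.1362e+7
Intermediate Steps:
H(b) = -11/2 (H(b) = -3/2 + (½)*(-8) = -3/2 - 4 = -11/2)
N(C) = -870 - 10*C² (N(C) = -5*((C² + C*C) + 174) = -5*((C² + C²) + 174) = -5*(2*C² + 174) = -5*(174 + 2*C²) = -870 - 10*C²)
(-29903 - 26200)*(N(2) + H(-159)) = (-29903 - 26200)*((-870 - 10*2²) - 11/2) = -56103*((-870 - 10*4) - 11/2) = -56103*((-870 - 40) - 11/2) = -56103*(-910 - 11/2) = -56103*(-1831/2) = 102724593/2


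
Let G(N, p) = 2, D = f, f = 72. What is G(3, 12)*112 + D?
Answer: 296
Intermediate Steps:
D = 72
G(3, 12)*112 + D = 2*112 + 72 = 224 + 72 = 296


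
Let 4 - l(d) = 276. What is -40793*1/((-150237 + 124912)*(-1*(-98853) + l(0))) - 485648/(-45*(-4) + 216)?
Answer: -303112803082393/247159818675 ≈ -1226.4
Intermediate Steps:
l(d) = -272 (l(d) = 4 - 1*276 = 4 - 276 = -272)
-40793*1/((-150237 + 124912)*(-1*(-98853) + l(0))) - 485648/(-45*(-4) + 216) = -40793*1/((-150237 + 124912)*(-1*(-98853) - 272)) - 485648/(-45*(-4) + 216) = -40793*(-1/(25325*(98853 - 272))) - 485648/(180 + 216) = -40793/((-25325*98581)) - 485648/396 = -40793/(-2496563825) - 485648*1/396 = -40793*(-1/2496563825) - 121412/99 = 40793/2496563825 - 121412/99 = -303112803082393/247159818675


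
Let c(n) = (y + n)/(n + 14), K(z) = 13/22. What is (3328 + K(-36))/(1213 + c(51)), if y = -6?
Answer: 951977/347116 ≈ 2.7425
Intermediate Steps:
K(z) = 13/22 (K(z) = 13*(1/22) = 13/22)
c(n) = (-6 + n)/(14 + n) (c(n) = (-6 + n)/(n + 14) = (-6 + n)/(14 + n))
(3328 + K(-36))/(1213 + c(51)) = (3328 + 13/22)/(1213 + (-6 + 51)/(14 + 51)) = 73229/(22*(1213 + 45/65)) = 73229/(22*(1213 + (1/65)*45)) = 73229/(22*(1213 + 9/13)) = 73229/(22*(15778/13)) = (73229/22)*(13/15778) = 951977/347116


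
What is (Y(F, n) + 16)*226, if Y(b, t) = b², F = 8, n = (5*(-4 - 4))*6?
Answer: 18080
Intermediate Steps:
n = -240 (n = (5*(-8))*6 = -40*6 = -240)
(Y(F, n) + 16)*226 = (8² + 16)*226 = (64 + 16)*226 = 80*226 = 18080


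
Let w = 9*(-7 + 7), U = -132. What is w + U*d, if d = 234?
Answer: -30888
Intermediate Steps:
w = 0 (w = 9*0 = 0)
w + U*d = 0 - 132*234 = 0 - 30888 = -30888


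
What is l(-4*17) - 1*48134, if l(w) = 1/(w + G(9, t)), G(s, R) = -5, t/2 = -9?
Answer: -3513783/73 ≈ -48134.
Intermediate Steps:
t = -18 (t = 2*(-9) = -18)
l(w) = 1/(-5 + w) (l(w) = 1/(w - 5) = 1/(-5 + w))
l(-4*17) - 1*48134 = 1/(-5 - 4*17) - 1*48134 = 1/(-5 - 68) - 48134 = 1/(-73) - 48134 = -1/73 - 48134 = -3513783/73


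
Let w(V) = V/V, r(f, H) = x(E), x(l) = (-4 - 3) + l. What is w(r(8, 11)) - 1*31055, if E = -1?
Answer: -31054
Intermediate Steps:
x(l) = -7 + l
r(f, H) = -8 (r(f, H) = -7 - 1 = -8)
w(V) = 1
w(r(8, 11)) - 1*31055 = 1 - 1*31055 = 1 - 31055 = -31054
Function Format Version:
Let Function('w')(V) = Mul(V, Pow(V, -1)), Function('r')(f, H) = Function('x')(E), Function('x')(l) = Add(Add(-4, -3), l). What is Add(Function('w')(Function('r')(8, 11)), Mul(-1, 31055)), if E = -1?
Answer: -31054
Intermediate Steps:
Function('x')(l) = Add(-7, l)
Function('r')(f, H) = -8 (Function('r')(f, H) = Add(-7, -1) = -8)
Function('w')(V) = 1
Add(Function('w')(Function('r')(8, 11)), Mul(-1, 31055)) = Add(1, Mul(-1, 31055)) = Add(1, -31055) = -31054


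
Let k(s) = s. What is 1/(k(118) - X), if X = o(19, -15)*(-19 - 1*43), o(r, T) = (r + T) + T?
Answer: -1/564 ≈ -0.0017731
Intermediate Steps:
o(r, T) = r + 2*T (o(r, T) = (T + r) + T = r + 2*T)
X = 682 (X = (19 + 2*(-15))*(-19 - 1*43) = (19 - 30)*(-19 - 43) = -11*(-62) = 682)
1/(k(118) - X) = 1/(118 - 1*682) = 1/(118 - 682) = 1/(-564) = -1/564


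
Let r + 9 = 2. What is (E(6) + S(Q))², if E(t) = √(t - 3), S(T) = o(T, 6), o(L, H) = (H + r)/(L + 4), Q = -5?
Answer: (1 + √3)² ≈ 7.4641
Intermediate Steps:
r = -7 (r = -9 + 2 = -7)
o(L, H) = (-7 + H)/(4 + L) (o(L, H) = (H - 7)/(L + 4) = (-7 + H)/(4 + L))
S(T) = -1/(4 + T) (S(T) = (-7 + 6)/(4 + T) = -1/(4 + T))
E(t) = √(-3 + t)
(E(6) + S(Q))² = (√(-3 + 6) - 1/(4 - 5))² = (√3 - 1/(-1))² = (√3 - 1*(-1))² = (√3 + 1)² = (1 + √3)²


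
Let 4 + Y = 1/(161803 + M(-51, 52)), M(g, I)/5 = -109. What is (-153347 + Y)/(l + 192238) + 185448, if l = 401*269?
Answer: 8974667178297931/48394654606 ≈ 1.8545e+5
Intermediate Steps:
M(g, I) = -545 (M(g, I) = 5*(-109) = -545)
Y = -645031/161258 (Y = -4 + 1/(161803 - 545) = -4 + 1/161258 = -645031/161258 ≈ -4.0000)
l = 107869
(-153347 + Y)/(l + 192238) + 185448 = (-153347 - 645031/161258)/(107869 + 192238) + 185448 = -24729075557/161258/300107 + 185448 = -24729075557/161258*1/300107 + 185448 = -24729075557/48394654606 + 185448 = 8974667178297931/48394654606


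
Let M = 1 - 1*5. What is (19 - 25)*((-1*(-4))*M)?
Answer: 96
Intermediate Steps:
M = -4 (M = 1 - 5 = -4)
(19 - 25)*((-1*(-4))*M) = (19 - 25)*(-1*(-4)*(-4)) = -24*(-4) = -6*(-16) = 96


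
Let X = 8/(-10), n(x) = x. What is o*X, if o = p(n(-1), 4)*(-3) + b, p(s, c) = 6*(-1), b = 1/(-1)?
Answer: -68/5 ≈ -13.600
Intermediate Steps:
b = -1
p(s, c) = -6
o = 17 (o = -6*(-3) - 1 = 18 - 1 = 17)
X = -⅘ (X = 8*(-⅒) = -⅘ ≈ -0.80000)
o*X = 17*(-⅘) = -68/5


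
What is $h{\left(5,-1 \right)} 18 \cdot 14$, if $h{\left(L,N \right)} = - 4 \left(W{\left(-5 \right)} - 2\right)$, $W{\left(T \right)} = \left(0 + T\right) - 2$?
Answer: $9072$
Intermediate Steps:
$W{\left(T \right)} = -2 + T$ ($W{\left(T \right)} = T - 2 = -2 + T$)
$h{\left(L,N \right)} = 36$ ($h{\left(L,N \right)} = - 4 \left(\left(-2 - 5\right) - 2\right) = - 4 \left(-7 - 2\right) = \left(-4\right) \left(-9\right) = 36$)
$h{\left(5,-1 \right)} 18 \cdot 14 = 36 \cdot 18 \cdot 14 = 648 \cdot 14 = 9072$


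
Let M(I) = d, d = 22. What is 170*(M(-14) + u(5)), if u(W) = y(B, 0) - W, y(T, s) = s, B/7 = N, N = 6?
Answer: 2890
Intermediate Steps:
B = 42 (B = 7*6 = 42)
M(I) = 22
u(W) = -W (u(W) = 0 - W = -W)
170*(M(-14) + u(5)) = 170*(22 - 1*5) = 170*(22 - 5) = 170*17 = 2890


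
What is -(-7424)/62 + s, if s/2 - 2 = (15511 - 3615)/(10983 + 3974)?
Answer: 58112604/463667 ≈ 125.33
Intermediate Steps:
s = 83620/14957 (s = 4 + 2*((15511 - 3615)/(10983 + 3974)) = 4 + 2*(11896/14957) = 4 + 23792/14957 = 83620/14957 ≈ 5.5907)
-(-7424)/62 + s = -(-7424)/62 + 83620/14957 = -64*(-58/31) + 83620/14957 = 3712/31 + 83620/14957 = 58112604/463667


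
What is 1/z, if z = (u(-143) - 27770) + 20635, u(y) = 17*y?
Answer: -1/9566 ≈ -0.00010454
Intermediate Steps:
z = -9566 (z = (17*(-143) - 27770) + 20635 = (-2431 - 27770) + 20635 = -30201 + 20635 = -9566)
1/z = 1/(-9566) = -1/9566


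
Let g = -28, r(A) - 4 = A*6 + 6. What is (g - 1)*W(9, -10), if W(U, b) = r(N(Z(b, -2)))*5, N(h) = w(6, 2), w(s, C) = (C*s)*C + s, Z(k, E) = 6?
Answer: -27550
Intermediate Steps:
w(s, C) = s + s*C**2 (w(s, C) = s*C**2 + s = s + s*C**2)
N(h) = 30 (N(h) = 6*(1 + 2**2) = 6*(1 + 4) = 6*5 = 30)
r(A) = 10 + 6*A (r(A) = 4 + (A*6 + 6) = 4 + (6*A + 6) = 4 + (6 + 6*A) = 10 + 6*A)
W(U, b) = 950 (W(U, b) = (10 + 6*30)*5 = (10 + 180)*5 = 190*5 = 950)
(g - 1)*W(9, -10) = (-28 - 1)*950 = -29*950 = -27550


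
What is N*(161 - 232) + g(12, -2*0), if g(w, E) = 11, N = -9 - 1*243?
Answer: 17903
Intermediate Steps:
N = -252 (N = -9 - 243 = -252)
N*(161 - 232) + g(12, -2*0) = -252*(161 - 232) + 11 = -252*(-71) + 11 = 17892 + 11 = 17903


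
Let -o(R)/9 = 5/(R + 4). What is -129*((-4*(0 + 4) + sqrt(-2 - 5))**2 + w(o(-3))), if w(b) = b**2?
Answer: -293346 + 4128*I*sqrt(7) ≈ -2.9335e+5 + 10922.0*I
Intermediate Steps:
o(R) = -45/(4 + R) (o(R) = -45/(R + 4) = -45/(4 + R))
-129*((-4*(0 + 4) + sqrt(-2 - 5))**2 + w(o(-3))) = -129*((-4*(0 + 4) + sqrt(-2 - 5))**2 + (-45/(4 - 3))**2) = -129*((-4*4 + sqrt(-7))**2 + (-45/1)**2) = -129*((-16 + I*sqrt(7))**2 + (-45*1)**2) = -129*((-16 + I*sqrt(7))**2 + (-45)**2) = -129*((-16 + I*sqrt(7))**2 + 2025) = -129*(2025 + (-16 + I*sqrt(7))**2) = -261225 - 129*(-16 + I*sqrt(7))**2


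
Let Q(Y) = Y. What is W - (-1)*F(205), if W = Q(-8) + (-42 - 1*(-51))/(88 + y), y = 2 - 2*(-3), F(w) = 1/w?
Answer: -51833/6560 ≈ -7.9014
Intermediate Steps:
y = 8 (y = 2 + 6 = 8)
W = -253/32 (W = -8 + (-42 - 1*(-51))/(88 + 8) = -8 + (-42 + 51)/96 = -8 + 9*(1/96) = -8 + 3/32 = -253/32 ≈ -7.9063)
W - (-1)*F(205) = -253/32 - (-1)/205 = -253/32 - 1*(-1/205) = -253/32 + 1/205 = -51833/6560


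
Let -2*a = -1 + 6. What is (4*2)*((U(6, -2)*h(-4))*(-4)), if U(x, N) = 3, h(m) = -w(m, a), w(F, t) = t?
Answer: -240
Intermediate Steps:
a = -5/2 (a = -(-1 + 6)/2 = -½*5 = -5/2 ≈ -2.5000)
h(m) = 5/2 (h(m) = -1*(-5/2) = 5/2)
(4*2)*((U(6, -2)*h(-4))*(-4)) = (4*2)*((3*(5/2))*(-4)) = 8*((15/2)*(-4)) = 8*(-30) = -240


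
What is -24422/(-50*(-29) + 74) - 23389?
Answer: -17834629/762 ≈ -23405.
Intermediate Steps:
-24422/(-50*(-29) + 74) - 23389 = -24422/(1450 + 74) - 23389 = -24422/1524 - 23389 = -24422*1/1524 - 23389 = -12211/762 - 23389 = -17834629/762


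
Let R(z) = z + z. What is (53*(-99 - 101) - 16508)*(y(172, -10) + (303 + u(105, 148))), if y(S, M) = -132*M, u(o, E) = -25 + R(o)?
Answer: -49011264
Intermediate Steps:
R(z) = 2*z
u(o, E) = -25 + 2*o
(53*(-99 - 101) - 16508)*(y(172, -10) + (303 + u(105, 148))) = (53*(-99 - 101) - 16508)*(-132*(-10) + (303 + (-25 + 2*105))) = (53*(-200) - 16508)*(1320 + (303 + (-25 + 210))) = (-10600 - 16508)*(1320 + (303 + 185)) = -27108*(1320 + 488) = -27108*1808 = -49011264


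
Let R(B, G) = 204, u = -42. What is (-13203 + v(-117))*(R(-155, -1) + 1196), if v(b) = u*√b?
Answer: -18484200 - 176400*I*√13 ≈ -1.8484e+7 - 6.3602e+5*I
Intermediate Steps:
v(b) = -42*√b
(-13203 + v(-117))*(R(-155, -1) + 1196) = (-13203 - 126*I*√13)*(204 + 1196) = (-13203 - 126*I*√13)*1400 = -18484200 - 176400*I*√13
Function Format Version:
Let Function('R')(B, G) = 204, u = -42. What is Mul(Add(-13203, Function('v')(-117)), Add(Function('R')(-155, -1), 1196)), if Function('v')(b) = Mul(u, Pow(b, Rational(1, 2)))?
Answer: Add(-18484200, Mul(-176400, I, Pow(13, Rational(1, 2)))) ≈ Add(-1.8484e+7, Mul(-6.3602e+5, I))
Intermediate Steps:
Function('v')(b) = Mul(-42, Pow(b, Rational(1, 2)))
Mul(Add(-13203, Function('v')(-117)), Add(Function('R')(-155, -1), 1196)) = Mul(Add(-13203, Mul(-42, Pow(-117, Rational(1, 2)))), Add(204, 1196)) = Mul(Add(-13203, Mul(-42, Mul(3, I, Pow(13, Rational(1, 2))))), 1400) = Mul(Add(-13203, Mul(-126, I, Pow(13, Rational(1, 2)))), 1400) = Add(-18484200, Mul(-176400, I, Pow(13, Rational(1, 2))))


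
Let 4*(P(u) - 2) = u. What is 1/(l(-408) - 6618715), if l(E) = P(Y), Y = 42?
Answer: -2/13237405 ≈ -1.5109e-7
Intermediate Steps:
P(u) = 2 + u/4
l(E) = 25/2 (l(E) = 2 + (¼)*42 = 2 + 21/2 = 25/2)
1/(l(-408) - 6618715) = 1/(25/2 - 6618715) = 1/(-13237405/2) = -2/13237405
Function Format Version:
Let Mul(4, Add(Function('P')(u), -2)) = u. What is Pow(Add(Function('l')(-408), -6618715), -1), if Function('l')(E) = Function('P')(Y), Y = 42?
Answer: Rational(-2, 13237405) ≈ -1.5109e-7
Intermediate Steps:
Function('P')(u) = Add(2, Mul(Rational(1, 4), u))
Function('l')(E) = Rational(25, 2) (Function('l')(E) = Add(2, Mul(Rational(1, 4), 42)) = Add(2, Rational(21, 2)) = Rational(25, 2))
Pow(Add(Function('l')(-408), -6618715), -1) = Pow(Add(Rational(25, 2), -6618715), -1) = Pow(Rational(-13237405, 2), -1) = Rational(-2, 13237405)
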